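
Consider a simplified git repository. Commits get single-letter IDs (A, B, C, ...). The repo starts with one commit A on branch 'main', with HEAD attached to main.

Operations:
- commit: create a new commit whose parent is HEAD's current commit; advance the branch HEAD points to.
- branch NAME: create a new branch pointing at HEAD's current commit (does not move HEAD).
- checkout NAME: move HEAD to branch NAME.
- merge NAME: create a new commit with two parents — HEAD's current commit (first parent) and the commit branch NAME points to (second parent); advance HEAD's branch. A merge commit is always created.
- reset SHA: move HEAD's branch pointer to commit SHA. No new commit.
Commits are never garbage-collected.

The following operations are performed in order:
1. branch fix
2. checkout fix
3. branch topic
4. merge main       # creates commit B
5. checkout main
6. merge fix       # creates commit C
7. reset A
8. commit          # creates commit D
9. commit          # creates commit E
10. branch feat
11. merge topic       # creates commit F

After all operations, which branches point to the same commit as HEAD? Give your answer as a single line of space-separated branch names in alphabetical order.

Answer: main

Derivation:
After op 1 (branch): HEAD=main@A [fix=A main=A]
After op 2 (checkout): HEAD=fix@A [fix=A main=A]
After op 3 (branch): HEAD=fix@A [fix=A main=A topic=A]
After op 4 (merge): HEAD=fix@B [fix=B main=A topic=A]
After op 5 (checkout): HEAD=main@A [fix=B main=A topic=A]
After op 6 (merge): HEAD=main@C [fix=B main=C topic=A]
After op 7 (reset): HEAD=main@A [fix=B main=A topic=A]
After op 8 (commit): HEAD=main@D [fix=B main=D topic=A]
After op 9 (commit): HEAD=main@E [fix=B main=E topic=A]
After op 10 (branch): HEAD=main@E [feat=E fix=B main=E topic=A]
After op 11 (merge): HEAD=main@F [feat=E fix=B main=F topic=A]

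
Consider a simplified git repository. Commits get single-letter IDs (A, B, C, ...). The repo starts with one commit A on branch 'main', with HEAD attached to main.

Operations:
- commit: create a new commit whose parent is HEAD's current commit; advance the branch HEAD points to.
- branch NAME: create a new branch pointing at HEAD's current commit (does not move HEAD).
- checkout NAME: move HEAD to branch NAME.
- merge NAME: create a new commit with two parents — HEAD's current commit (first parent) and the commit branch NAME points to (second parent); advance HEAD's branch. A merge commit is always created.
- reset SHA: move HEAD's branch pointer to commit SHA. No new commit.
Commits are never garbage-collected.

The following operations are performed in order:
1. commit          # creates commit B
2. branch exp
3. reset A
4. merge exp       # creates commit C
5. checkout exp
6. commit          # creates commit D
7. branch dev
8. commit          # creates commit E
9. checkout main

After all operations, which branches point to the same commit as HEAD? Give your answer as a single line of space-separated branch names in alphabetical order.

Answer: main

Derivation:
After op 1 (commit): HEAD=main@B [main=B]
After op 2 (branch): HEAD=main@B [exp=B main=B]
After op 3 (reset): HEAD=main@A [exp=B main=A]
After op 4 (merge): HEAD=main@C [exp=B main=C]
After op 5 (checkout): HEAD=exp@B [exp=B main=C]
After op 6 (commit): HEAD=exp@D [exp=D main=C]
After op 7 (branch): HEAD=exp@D [dev=D exp=D main=C]
After op 8 (commit): HEAD=exp@E [dev=D exp=E main=C]
After op 9 (checkout): HEAD=main@C [dev=D exp=E main=C]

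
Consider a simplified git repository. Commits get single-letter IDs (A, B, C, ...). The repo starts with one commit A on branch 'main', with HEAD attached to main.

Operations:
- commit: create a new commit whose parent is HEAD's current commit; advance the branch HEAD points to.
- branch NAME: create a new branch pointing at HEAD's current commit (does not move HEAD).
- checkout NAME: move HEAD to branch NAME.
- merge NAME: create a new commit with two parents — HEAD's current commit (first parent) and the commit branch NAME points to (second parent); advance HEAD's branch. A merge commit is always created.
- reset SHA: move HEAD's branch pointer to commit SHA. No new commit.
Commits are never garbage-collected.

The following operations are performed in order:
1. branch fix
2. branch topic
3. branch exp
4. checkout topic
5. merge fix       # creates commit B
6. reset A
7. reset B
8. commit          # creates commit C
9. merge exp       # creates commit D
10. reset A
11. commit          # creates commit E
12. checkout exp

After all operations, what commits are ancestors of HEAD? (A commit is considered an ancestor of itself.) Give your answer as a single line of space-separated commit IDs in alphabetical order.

Answer: A

Derivation:
After op 1 (branch): HEAD=main@A [fix=A main=A]
After op 2 (branch): HEAD=main@A [fix=A main=A topic=A]
After op 3 (branch): HEAD=main@A [exp=A fix=A main=A topic=A]
After op 4 (checkout): HEAD=topic@A [exp=A fix=A main=A topic=A]
After op 5 (merge): HEAD=topic@B [exp=A fix=A main=A topic=B]
After op 6 (reset): HEAD=topic@A [exp=A fix=A main=A topic=A]
After op 7 (reset): HEAD=topic@B [exp=A fix=A main=A topic=B]
After op 8 (commit): HEAD=topic@C [exp=A fix=A main=A topic=C]
After op 9 (merge): HEAD=topic@D [exp=A fix=A main=A topic=D]
After op 10 (reset): HEAD=topic@A [exp=A fix=A main=A topic=A]
After op 11 (commit): HEAD=topic@E [exp=A fix=A main=A topic=E]
After op 12 (checkout): HEAD=exp@A [exp=A fix=A main=A topic=E]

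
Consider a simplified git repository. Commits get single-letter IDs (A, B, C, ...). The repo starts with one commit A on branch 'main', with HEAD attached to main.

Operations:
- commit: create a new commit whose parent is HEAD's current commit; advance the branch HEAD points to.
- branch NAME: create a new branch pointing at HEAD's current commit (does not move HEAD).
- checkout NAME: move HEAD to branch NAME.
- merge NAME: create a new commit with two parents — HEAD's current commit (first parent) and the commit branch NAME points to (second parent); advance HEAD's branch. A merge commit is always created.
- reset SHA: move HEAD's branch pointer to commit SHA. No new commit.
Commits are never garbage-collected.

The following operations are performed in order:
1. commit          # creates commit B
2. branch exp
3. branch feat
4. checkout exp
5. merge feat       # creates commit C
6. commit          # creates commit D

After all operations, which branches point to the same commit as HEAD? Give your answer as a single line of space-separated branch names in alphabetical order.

After op 1 (commit): HEAD=main@B [main=B]
After op 2 (branch): HEAD=main@B [exp=B main=B]
After op 3 (branch): HEAD=main@B [exp=B feat=B main=B]
After op 4 (checkout): HEAD=exp@B [exp=B feat=B main=B]
After op 5 (merge): HEAD=exp@C [exp=C feat=B main=B]
After op 6 (commit): HEAD=exp@D [exp=D feat=B main=B]

Answer: exp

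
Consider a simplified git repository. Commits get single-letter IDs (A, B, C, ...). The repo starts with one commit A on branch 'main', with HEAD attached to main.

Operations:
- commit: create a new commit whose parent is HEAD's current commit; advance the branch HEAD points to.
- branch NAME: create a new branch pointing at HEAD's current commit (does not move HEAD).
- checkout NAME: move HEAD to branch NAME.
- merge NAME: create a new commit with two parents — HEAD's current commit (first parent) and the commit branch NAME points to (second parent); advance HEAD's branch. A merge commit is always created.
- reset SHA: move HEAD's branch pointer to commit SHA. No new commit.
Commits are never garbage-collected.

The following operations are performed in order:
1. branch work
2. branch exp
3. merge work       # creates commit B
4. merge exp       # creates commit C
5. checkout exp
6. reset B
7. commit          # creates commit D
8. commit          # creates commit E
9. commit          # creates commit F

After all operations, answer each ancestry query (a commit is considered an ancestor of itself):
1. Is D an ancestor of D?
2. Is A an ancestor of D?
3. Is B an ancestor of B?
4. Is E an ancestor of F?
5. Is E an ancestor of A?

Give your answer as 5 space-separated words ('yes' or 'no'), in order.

After op 1 (branch): HEAD=main@A [main=A work=A]
After op 2 (branch): HEAD=main@A [exp=A main=A work=A]
After op 3 (merge): HEAD=main@B [exp=A main=B work=A]
After op 4 (merge): HEAD=main@C [exp=A main=C work=A]
After op 5 (checkout): HEAD=exp@A [exp=A main=C work=A]
After op 6 (reset): HEAD=exp@B [exp=B main=C work=A]
After op 7 (commit): HEAD=exp@D [exp=D main=C work=A]
After op 8 (commit): HEAD=exp@E [exp=E main=C work=A]
After op 9 (commit): HEAD=exp@F [exp=F main=C work=A]
ancestors(D) = {A,B,D}; D in? yes
ancestors(D) = {A,B,D}; A in? yes
ancestors(B) = {A,B}; B in? yes
ancestors(F) = {A,B,D,E,F}; E in? yes
ancestors(A) = {A}; E in? no

Answer: yes yes yes yes no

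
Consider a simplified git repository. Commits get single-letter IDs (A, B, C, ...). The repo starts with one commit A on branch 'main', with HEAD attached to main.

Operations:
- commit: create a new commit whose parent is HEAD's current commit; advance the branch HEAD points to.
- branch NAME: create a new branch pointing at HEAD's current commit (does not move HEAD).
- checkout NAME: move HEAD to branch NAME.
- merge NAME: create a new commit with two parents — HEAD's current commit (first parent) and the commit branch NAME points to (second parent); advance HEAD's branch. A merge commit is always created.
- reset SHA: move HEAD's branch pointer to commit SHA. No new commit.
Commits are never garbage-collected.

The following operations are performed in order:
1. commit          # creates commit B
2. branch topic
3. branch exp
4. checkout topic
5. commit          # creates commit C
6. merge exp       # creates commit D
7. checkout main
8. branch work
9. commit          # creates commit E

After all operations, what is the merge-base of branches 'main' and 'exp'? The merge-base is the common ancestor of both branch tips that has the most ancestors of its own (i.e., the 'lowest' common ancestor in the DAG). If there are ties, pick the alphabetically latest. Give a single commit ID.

Answer: B

Derivation:
After op 1 (commit): HEAD=main@B [main=B]
After op 2 (branch): HEAD=main@B [main=B topic=B]
After op 3 (branch): HEAD=main@B [exp=B main=B topic=B]
After op 4 (checkout): HEAD=topic@B [exp=B main=B topic=B]
After op 5 (commit): HEAD=topic@C [exp=B main=B topic=C]
After op 6 (merge): HEAD=topic@D [exp=B main=B topic=D]
After op 7 (checkout): HEAD=main@B [exp=B main=B topic=D]
After op 8 (branch): HEAD=main@B [exp=B main=B topic=D work=B]
After op 9 (commit): HEAD=main@E [exp=B main=E topic=D work=B]
ancestors(main=E): ['A', 'B', 'E']
ancestors(exp=B): ['A', 'B']
common: ['A', 'B']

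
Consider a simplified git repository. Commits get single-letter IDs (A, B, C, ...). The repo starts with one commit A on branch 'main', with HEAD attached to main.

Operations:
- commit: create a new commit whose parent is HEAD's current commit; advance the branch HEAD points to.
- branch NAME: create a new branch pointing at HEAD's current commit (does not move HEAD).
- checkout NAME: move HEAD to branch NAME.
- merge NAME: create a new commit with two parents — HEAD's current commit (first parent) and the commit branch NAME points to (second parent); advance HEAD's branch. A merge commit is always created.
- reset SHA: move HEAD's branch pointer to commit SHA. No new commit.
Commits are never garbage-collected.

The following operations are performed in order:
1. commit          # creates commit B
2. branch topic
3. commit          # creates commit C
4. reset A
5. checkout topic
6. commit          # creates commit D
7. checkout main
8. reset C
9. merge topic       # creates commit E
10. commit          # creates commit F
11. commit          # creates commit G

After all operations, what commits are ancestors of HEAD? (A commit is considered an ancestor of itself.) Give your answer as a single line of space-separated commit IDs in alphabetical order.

Answer: A B C D E F G

Derivation:
After op 1 (commit): HEAD=main@B [main=B]
After op 2 (branch): HEAD=main@B [main=B topic=B]
After op 3 (commit): HEAD=main@C [main=C topic=B]
After op 4 (reset): HEAD=main@A [main=A topic=B]
After op 5 (checkout): HEAD=topic@B [main=A topic=B]
After op 6 (commit): HEAD=topic@D [main=A topic=D]
After op 7 (checkout): HEAD=main@A [main=A topic=D]
After op 8 (reset): HEAD=main@C [main=C topic=D]
After op 9 (merge): HEAD=main@E [main=E topic=D]
After op 10 (commit): HEAD=main@F [main=F topic=D]
After op 11 (commit): HEAD=main@G [main=G topic=D]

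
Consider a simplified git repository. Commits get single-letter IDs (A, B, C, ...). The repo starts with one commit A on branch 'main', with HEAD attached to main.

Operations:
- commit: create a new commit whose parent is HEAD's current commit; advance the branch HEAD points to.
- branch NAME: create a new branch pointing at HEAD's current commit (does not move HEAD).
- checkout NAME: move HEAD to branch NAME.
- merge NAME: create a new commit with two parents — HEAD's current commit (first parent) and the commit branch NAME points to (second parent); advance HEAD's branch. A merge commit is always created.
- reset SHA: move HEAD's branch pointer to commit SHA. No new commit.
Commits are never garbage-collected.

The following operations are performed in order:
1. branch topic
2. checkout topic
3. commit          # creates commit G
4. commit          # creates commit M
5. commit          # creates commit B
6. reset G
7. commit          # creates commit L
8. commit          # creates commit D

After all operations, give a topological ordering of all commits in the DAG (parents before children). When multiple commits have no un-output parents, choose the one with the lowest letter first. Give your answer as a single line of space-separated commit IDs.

After op 1 (branch): HEAD=main@A [main=A topic=A]
After op 2 (checkout): HEAD=topic@A [main=A topic=A]
After op 3 (commit): HEAD=topic@G [main=A topic=G]
After op 4 (commit): HEAD=topic@M [main=A topic=M]
After op 5 (commit): HEAD=topic@B [main=A topic=B]
After op 6 (reset): HEAD=topic@G [main=A topic=G]
After op 7 (commit): HEAD=topic@L [main=A topic=L]
After op 8 (commit): HEAD=topic@D [main=A topic=D]
commit A: parents=[]
commit B: parents=['M']
commit D: parents=['L']
commit G: parents=['A']
commit L: parents=['G']
commit M: parents=['G']

Answer: A G L D M B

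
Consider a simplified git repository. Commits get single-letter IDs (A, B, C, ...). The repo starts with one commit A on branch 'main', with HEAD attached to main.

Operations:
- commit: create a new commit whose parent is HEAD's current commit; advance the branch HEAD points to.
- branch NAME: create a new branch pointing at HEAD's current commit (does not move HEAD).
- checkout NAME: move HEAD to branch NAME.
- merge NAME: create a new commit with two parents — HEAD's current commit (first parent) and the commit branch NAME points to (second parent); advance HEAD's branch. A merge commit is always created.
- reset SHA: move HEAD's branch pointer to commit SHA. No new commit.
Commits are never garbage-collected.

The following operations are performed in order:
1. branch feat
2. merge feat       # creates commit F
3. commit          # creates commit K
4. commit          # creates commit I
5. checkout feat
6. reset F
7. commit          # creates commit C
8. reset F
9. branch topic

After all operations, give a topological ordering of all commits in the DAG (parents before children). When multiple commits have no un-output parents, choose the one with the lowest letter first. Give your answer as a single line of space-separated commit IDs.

After op 1 (branch): HEAD=main@A [feat=A main=A]
After op 2 (merge): HEAD=main@F [feat=A main=F]
After op 3 (commit): HEAD=main@K [feat=A main=K]
After op 4 (commit): HEAD=main@I [feat=A main=I]
After op 5 (checkout): HEAD=feat@A [feat=A main=I]
After op 6 (reset): HEAD=feat@F [feat=F main=I]
After op 7 (commit): HEAD=feat@C [feat=C main=I]
After op 8 (reset): HEAD=feat@F [feat=F main=I]
After op 9 (branch): HEAD=feat@F [feat=F main=I topic=F]
commit A: parents=[]
commit C: parents=['F']
commit F: parents=['A', 'A']
commit I: parents=['K']
commit K: parents=['F']

Answer: A F C K I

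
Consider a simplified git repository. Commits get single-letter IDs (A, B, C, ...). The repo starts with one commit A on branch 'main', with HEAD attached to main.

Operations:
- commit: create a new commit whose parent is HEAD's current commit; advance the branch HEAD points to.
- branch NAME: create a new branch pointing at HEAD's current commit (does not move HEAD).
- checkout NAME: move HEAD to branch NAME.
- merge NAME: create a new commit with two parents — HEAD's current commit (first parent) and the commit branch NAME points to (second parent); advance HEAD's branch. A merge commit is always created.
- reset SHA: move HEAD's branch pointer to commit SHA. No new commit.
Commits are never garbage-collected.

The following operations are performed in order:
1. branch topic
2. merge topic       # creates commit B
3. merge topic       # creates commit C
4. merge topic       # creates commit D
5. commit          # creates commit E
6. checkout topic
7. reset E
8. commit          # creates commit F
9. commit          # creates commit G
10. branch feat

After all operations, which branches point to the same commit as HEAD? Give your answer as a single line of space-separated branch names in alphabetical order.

After op 1 (branch): HEAD=main@A [main=A topic=A]
After op 2 (merge): HEAD=main@B [main=B topic=A]
After op 3 (merge): HEAD=main@C [main=C topic=A]
After op 4 (merge): HEAD=main@D [main=D topic=A]
After op 5 (commit): HEAD=main@E [main=E topic=A]
After op 6 (checkout): HEAD=topic@A [main=E topic=A]
After op 7 (reset): HEAD=topic@E [main=E topic=E]
After op 8 (commit): HEAD=topic@F [main=E topic=F]
After op 9 (commit): HEAD=topic@G [main=E topic=G]
After op 10 (branch): HEAD=topic@G [feat=G main=E topic=G]

Answer: feat topic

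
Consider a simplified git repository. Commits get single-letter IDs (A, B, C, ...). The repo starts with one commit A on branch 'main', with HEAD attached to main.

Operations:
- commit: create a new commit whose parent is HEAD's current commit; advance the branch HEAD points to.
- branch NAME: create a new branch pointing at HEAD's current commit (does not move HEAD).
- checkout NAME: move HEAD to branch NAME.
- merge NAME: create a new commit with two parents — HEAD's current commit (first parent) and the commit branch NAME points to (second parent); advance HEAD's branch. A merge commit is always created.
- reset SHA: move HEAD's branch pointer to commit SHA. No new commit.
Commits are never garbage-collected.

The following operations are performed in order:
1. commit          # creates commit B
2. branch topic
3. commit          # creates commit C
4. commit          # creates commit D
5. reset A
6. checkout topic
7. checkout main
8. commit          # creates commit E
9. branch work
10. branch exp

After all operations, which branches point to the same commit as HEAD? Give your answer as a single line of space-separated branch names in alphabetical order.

Answer: exp main work

Derivation:
After op 1 (commit): HEAD=main@B [main=B]
After op 2 (branch): HEAD=main@B [main=B topic=B]
After op 3 (commit): HEAD=main@C [main=C topic=B]
After op 4 (commit): HEAD=main@D [main=D topic=B]
After op 5 (reset): HEAD=main@A [main=A topic=B]
After op 6 (checkout): HEAD=topic@B [main=A topic=B]
After op 7 (checkout): HEAD=main@A [main=A topic=B]
After op 8 (commit): HEAD=main@E [main=E topic=B]
After op 9 (branch): HEAD=main@E [main=E topic=B work=E]
After op 10 (branch): HEAD=main@E [exp=E main=E topic=B work=E]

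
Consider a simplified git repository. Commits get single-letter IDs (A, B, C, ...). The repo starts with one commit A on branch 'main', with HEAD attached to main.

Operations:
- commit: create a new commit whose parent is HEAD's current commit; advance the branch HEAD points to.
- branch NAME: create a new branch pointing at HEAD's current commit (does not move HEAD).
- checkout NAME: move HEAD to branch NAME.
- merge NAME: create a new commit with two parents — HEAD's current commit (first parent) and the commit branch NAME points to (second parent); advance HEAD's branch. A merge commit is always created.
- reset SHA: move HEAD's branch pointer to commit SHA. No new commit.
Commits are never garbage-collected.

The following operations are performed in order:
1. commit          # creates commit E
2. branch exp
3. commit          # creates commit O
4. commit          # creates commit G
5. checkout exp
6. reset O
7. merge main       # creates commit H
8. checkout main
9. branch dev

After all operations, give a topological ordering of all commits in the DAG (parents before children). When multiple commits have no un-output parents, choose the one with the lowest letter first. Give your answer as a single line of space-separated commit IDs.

After op 1 (commit): HEAD=main@E [main=E]
After op 2 (branch): HEAD=main@E [exp=E main=E]
After op 3 (commit): HEAD=main@O [exp=E main=O]
After op 4 (commit): HEAD=main@G [exp=E main=G]
After op 5 (checkout): HEAD=exp@E [exp=E main=G]
After op 6 (reset): HEAD=exp@O [exp=O main=G]
After op 7 (merge): HEAD=exp@H [exp=H main=G]
After op 8 (checkout): HEAD=main@G [exp=H main=G]
After op 9 (branch): HEAD=main@G [dev=G exp=H main=G]
commit A: parents=[]
commit E: parents=['A']
commit G: parents=['O']
commit H: parents=['O', 'G']
commit O: parents=['E']

Answer: A E O G H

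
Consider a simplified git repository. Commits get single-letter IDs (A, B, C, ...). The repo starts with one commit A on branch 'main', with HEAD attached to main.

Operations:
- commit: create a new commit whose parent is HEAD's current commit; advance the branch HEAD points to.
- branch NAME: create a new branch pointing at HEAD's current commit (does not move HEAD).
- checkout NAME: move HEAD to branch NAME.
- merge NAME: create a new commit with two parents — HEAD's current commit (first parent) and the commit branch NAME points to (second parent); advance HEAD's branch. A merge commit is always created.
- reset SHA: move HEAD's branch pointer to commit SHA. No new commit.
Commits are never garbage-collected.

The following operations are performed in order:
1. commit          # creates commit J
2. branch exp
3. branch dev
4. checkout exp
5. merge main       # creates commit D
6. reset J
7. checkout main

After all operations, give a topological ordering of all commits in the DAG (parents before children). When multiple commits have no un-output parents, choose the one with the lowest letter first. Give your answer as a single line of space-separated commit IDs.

Answer: A J D

Derivation:
After op 1 (commit): HEAD=main@J [main=J]
After op 2 (branch): HEAD=main@J [exp=J main=J]
After op 3 (branch): HEAD=main@J [dev=J exp=J main=J]
After op 4 (checkout): HEAD=exp@J [dev=J exp=J main=J]
After op 5 (merge): HEAD=exp@D [dev=J exp=D main=J]
After op 6 (reset): HEAD=exp@J [dev=J exp=J main=J]
After op 7 (checkout): HEAD=main@J [dev=J exp=J main=J]
commit A: parents=[]
commit D: parents=['J', 'J']
commit J: parents=['A']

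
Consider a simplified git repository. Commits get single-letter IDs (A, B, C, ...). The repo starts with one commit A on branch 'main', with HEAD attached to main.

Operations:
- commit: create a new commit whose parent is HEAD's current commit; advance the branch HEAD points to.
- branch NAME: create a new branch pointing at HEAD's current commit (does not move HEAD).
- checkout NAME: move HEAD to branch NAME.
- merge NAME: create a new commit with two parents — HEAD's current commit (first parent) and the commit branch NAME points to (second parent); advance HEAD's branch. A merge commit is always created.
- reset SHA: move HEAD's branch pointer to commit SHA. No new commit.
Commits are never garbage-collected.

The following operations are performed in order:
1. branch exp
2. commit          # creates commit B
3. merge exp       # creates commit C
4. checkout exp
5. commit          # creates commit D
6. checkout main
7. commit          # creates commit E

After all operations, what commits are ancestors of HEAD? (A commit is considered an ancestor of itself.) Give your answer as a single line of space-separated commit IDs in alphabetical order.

Answer: A B C E

Derivation:
After op 1 (branch): HEAD=main@A [exp=A main=A]
After op 2 (commit): HEAD=main@B [exp=A main=B]
After op 3 (merge): HEAD=main@C [exp=A main=C]
After op 4 (checkout): HEAD=exp@A [exp=A main=C]
After op 5 (commit): HEAD=exp@D [exp=D main=C]
After op 6 (checkout): HEAD=main@C [exp=D main=C]
After op 7 (commit): HEAD=main@E [exp=D main=E]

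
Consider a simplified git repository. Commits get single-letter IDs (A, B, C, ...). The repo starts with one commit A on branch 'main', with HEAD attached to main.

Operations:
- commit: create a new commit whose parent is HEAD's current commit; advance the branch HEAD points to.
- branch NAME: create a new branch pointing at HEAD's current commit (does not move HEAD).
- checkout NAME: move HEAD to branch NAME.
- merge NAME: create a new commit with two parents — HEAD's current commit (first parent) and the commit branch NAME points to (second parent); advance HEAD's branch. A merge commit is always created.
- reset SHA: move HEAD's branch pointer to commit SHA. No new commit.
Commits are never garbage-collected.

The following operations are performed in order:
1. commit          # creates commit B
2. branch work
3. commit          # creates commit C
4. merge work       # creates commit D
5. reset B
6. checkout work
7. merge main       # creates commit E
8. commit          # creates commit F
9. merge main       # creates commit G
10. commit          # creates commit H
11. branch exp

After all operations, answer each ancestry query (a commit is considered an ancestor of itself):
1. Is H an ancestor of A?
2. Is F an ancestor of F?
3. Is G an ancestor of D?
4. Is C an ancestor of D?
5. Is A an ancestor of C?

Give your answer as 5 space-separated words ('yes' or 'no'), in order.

After op 1 (commit): HEAD=main@B [main=B]
After op 2 (branch): HEAD=main@B [main=B work=B]
After op 3 (commit): HEAD=main@C [main=C work=B]
After op 4 (merge): HEAD=main@D [main=D work=B]
After op 5 (reset): HEAD=main@B [main=B work=B]
After op 6 (checkout): HEAD=work@B [main=B work=B]
After op 7 (merge): HEAD=work@E [main=B work=E]
After op 8 (commit): HEAD=work@F [main=B work=F]
After op 9 (merge): HEAD=work@G [main=B work=G]
After op 10 (commit): HEAD=work@H [main=B work=H]
After op 11 (branch): HEAD=work@H [exp=H main=B work=H]
ancestors(A) = {A}; H in? no
ancestors(F) = {A,B,E,F}; F in? yes
ancestors(D) = {A,B,C,D}; G in? no
ancestors(D) = {A,B,C,D}; C in? yes
ancestors(C) = {A,B,C}; A in? yes

Answer: no yes no yes yes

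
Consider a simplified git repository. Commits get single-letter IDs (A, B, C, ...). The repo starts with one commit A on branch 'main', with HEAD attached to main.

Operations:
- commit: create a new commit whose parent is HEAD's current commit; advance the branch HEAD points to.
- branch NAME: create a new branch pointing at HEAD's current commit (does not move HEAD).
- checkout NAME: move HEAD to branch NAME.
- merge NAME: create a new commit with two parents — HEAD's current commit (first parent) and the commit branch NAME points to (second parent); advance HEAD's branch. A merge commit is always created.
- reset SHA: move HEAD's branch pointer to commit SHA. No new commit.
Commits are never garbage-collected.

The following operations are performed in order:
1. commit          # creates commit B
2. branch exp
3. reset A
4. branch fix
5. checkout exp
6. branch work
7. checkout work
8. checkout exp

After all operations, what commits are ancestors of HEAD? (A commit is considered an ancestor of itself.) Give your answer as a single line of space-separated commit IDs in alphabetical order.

Answer: A B

Derivation:
After op 1 (commit): HEAD=main@B [main=B]
After op 2 (branch): HEAD=main@B [exp=B main=B]
After op 3 (reset): HEAD=main@A [exp=B main=A]
After op 4 (branch): HEAD=main@A [exp=B fix=A main=A]
After op 5 (checkout): HEAD=exp@B [exp=B fix=A main=A]
After op 6 (branch): HEAD=exp@B [exp=B fix=A main=A work=B]
After op 7 (checkout): HEAD=work@B [exp=B fix=A main=A work=B]
After op 8 (checkout): HEAD=exp@B [exp=B fix=A main=A work=B]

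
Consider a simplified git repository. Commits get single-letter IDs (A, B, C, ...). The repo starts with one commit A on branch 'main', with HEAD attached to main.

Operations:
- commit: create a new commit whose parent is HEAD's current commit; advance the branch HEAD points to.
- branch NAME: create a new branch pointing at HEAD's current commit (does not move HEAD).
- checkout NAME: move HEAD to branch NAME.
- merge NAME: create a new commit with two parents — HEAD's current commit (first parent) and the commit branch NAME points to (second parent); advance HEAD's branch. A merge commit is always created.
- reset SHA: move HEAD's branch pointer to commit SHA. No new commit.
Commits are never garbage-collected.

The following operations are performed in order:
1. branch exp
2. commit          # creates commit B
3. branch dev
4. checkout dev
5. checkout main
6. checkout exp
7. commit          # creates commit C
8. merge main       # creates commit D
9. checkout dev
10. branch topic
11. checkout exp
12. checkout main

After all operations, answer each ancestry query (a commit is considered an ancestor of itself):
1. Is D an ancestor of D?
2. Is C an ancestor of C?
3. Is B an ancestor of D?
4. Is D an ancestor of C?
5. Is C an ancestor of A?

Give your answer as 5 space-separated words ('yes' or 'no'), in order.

After op 1 (branch): HEAD=main@A [exp=A main=A]
After op 2 (commit): HEAD=main@B [exp=A main=B]
After op 3 (branch): HEAD=main@B [dev=B exp=A main=B]
After op 4 (checkout): HEAD=dev@B [dev=B exp=A main=B]
After op 5 (checkout): HEAD=main@B [dev=B exp=A main=B]
After op 6 (checkout): HEAD=exp@A [dev=B exp=A main=B]
After op 7 (commit): HEAD=exp@C [dev=B exp=C main=B]
After op 8 (merge): HEAD=exp@D [dev=B exp=D main=B]
After op 9 (checkout): HEAD=dev@B [dev=B exp=D main=B]
After op 10 (branch): HEAD=dev@B [dev=B exp=D main=B topic=B]
After op 11 (checkout): HEAD=exp@D [dev=B exp=D main=B topic=B]
After op 12 (checkout): HEAD=main@B [dev=B exp=D main=B topic=B]
ancestors(D) = {A,B,C,D}; D in? yes
ancestors(C) = {A,C}; C in? yes
ancestors(D) = {A,B,C,D}; B in? yes
ancestors(C) = {A,C}; D in? no
ancestors(A) = {A}; C in? no

Answer: yes yes yes no no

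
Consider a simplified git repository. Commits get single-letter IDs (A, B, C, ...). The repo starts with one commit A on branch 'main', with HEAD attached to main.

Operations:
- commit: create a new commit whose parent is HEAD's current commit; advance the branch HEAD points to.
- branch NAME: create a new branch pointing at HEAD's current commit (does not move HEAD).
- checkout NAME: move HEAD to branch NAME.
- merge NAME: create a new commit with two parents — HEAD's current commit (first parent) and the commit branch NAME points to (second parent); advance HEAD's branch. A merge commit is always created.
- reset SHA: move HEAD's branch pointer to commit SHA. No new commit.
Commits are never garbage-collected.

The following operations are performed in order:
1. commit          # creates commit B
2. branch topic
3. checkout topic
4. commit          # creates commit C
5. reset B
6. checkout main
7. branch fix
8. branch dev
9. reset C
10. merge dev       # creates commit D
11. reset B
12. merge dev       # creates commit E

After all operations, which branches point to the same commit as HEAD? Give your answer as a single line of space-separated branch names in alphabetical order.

After op 1 (commit): HEAD=main@B [main=B]
After op 2 (branch): HEAD=main@B [main=B topic=B]
After op 3 (checkout): HEAD=topic@B [main=B topic=B]
After op 4 (commit): HEAD=topic@C [main=B topic=C]
After op 5 (reset): HEAD=topic@B [main=B topic=B]
After op 6 (checkout): HEAD=main@B [main=B topic=B]
After op 7 (branch): HEAD=main@B [fix=B main=B topic=B]
After op 8 (branch): HEAD=main@B [dev=B fix=B main=B topic=B]
After op 9 (reset): HEAD=main@C [dev=B fix=B main=C topic=B]
After op 10 (merge): HEAD=main@D [dev=B fix=B main=D topic=B]
After op 11 (reset): HEAD=main@B [dev=B fix=B main=B topic=B]
After op 12 (merge): HEAD=main@E [dev=B fix=B main=E topic=B]

Answer: main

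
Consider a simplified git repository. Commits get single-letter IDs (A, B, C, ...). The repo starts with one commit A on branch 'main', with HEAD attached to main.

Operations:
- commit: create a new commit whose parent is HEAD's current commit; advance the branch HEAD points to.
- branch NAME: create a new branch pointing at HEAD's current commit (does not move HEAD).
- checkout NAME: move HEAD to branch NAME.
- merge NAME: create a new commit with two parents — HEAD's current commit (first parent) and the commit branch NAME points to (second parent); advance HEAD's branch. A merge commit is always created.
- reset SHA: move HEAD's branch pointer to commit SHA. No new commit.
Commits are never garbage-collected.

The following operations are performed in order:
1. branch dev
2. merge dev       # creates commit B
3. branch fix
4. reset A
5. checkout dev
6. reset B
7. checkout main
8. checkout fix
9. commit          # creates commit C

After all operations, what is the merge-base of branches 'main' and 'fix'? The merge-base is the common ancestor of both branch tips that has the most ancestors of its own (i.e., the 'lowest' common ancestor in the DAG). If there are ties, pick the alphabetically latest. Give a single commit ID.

After op 1 (branch): HEAD=main@A [dev=A main=A]
After op 2 (merge): HEAD=main@B [dev=A main=B]
After op 3 (branch): HEAD=main@B [dev=A fix=B main=B]
After op 4 (reset): HEAD=main@A [dev=A fix=B main=A]
After op 5 (checkout): HEAD=dev@A [dev=A fix=B main=A]
After op 6 (reset): HEAD=dev@B [dev=B fix=B main=A]
After op 7 (checkout): HEAD=main@A [dev=B fix=B main=A]
After op 8 (checkout): HEAD=fix@B [dev=B fix=B main=A]
After op 9 (commit): HEAD=fix@C [dev=B fix=C main=A]
ancestors(main=A): ['A']
ancestors(fix=C): ['A', 'B', 'C']
common: ['A']

Answer: A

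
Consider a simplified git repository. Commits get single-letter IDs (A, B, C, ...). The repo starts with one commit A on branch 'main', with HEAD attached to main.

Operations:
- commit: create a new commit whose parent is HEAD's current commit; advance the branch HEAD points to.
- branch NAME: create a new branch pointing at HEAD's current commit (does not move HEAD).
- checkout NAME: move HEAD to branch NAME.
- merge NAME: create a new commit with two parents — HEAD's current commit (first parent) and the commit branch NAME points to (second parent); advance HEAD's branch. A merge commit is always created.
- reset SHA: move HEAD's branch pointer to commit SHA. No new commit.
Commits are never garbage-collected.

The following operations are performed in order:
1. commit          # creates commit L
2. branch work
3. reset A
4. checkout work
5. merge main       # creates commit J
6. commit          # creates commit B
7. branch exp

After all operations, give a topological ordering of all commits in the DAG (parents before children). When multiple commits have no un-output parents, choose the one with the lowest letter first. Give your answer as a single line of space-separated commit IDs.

After op 1 (commit): HEAD=main@L [main=L]
After op 2 (branch): HEAD=main@L [main=L work=L]
After op 3 (reset): HEAD=main@A [main=A work=L]
After op 4 (checkout): HEAD=work@L [main=A work=L]
After op 5 (merge): HEAD=work@J [main=A work=J]
After op 6 (commit): HEAD=work@B [main=A work=B]
After op 7 (branch): HEAD=work@B [exp=B main=A work=B]
commit A: parents=[]
commit B: parents=['J']
commit J: parents=['L', 'A']
commit L: parents=['A']

Answer: A L J B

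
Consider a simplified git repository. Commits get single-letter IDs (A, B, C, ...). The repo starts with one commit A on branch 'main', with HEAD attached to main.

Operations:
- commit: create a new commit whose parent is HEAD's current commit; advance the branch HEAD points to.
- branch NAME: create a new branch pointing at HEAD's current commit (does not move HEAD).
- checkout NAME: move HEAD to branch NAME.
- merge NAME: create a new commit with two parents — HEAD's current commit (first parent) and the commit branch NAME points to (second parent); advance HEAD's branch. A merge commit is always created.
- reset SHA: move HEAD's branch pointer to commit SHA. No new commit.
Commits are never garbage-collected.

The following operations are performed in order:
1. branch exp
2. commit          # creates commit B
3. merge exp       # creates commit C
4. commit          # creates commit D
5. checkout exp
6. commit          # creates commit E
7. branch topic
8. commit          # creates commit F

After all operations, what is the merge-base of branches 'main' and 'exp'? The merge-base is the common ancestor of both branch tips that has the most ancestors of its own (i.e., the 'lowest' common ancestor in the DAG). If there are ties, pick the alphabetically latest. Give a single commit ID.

After op 1 (branch): HEAD=main@A [exp=A main=A]
After op 2 (commit): HEAD=main@B [exp=A main=B]
After op 3 (merge): HEAD=main@C [exp=A main=C]
After op 4 (commit): HEAD=main@D [exp=A main=D]
After op 5 (checkout): HEAD=exp@A [exp=A main=D]
After op 6 (commit): HEAD=exp@E [exp=E main=D]
After op 7 (branch): HEAD=exp@E [exp=E main=D topic=E]
After op 8 (commit): HEAD=exp@F [exp=F main=D topic=E]
ancestors(main=D): ['A', 'B', 'C', 'D']
ancestors(exp=F): ['A', 'E', 'F']
common: ['A']

Answer: A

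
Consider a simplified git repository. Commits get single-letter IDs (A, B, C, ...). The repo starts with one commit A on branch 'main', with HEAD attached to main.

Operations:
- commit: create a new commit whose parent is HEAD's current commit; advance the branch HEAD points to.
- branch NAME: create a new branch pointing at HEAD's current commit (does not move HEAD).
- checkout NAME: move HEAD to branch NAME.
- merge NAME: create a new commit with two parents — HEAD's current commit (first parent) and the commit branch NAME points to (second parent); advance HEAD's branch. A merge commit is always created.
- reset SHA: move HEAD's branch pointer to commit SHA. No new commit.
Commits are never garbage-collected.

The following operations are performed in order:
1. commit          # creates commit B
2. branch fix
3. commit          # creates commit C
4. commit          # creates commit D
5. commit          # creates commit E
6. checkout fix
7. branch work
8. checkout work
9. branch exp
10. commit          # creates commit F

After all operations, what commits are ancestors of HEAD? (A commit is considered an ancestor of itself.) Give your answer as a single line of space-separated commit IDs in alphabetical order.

Answer: A B F

Derivation:
After op 1 (commit): HEAD=main@B [main=B]
After op 2 (branch): HEAD=main@B [fix=B main=B]
After op 3 (commit): HEAD=main@C [fix=B main=C]
After op 4 (commit): HEAD=main@D [fix=B main=D]
After op 5 (commit): HEAD=main@E [fix=B main=E]
After op 6 (checkout): HEAD=fix@B [fix=B main=E]
After op 7 (branch): HEAD=fix@B [fix=B main=E work=B]
After op 8 (checkout): HEAD=work@B [fix=B main=E work=B]
After op 9 (branch): HEAD=work@B [exp=B fix=B main=E work=B]
After op 10 (commit): HEAD=work@F [exp=B fix=B main=E work=F]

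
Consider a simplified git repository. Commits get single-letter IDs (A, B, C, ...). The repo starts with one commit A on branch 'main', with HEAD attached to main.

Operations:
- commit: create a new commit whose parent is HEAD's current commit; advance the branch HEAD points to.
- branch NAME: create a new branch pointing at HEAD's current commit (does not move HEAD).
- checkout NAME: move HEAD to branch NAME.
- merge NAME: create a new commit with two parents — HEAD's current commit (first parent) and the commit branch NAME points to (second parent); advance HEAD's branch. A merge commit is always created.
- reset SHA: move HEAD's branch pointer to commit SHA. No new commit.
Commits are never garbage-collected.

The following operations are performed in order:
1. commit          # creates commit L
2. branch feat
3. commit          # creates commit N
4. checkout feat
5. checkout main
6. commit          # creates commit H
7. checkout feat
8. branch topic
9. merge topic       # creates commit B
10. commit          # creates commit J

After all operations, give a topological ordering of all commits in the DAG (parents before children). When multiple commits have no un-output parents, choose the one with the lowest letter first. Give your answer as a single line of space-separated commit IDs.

Answer: A L B J N H

Derivation:
After op 1 (commit): HEAD=main@L [main=L]
After op 2 (branch): HEAD=main@L [feat=L main=L]
After op 3 (commit): HEAD=main@N [feat=L main=N]
After op 4 (checkout): HEAD=feat@L [feat=L main=N]
After op 5 (checkout): HEAD=main@N [feat=L main=N]
After op 6 (commit): HEAD=main@H [feat=L main=H]
After op 7 (checkout): HEAD=feat@L [feat=L main=H]
After op 8 (branch): HEAD=feat@L [feat=L main=H topic=L]
After op 9 (merge): HEAD=feat@B [feat=B main=H topic=L]
After op 10 (commit): HEAD=feat@J [feat=J main=H topic=L]
commit A: parents=[]
commit B: parents=['L', 'L']
commit H: parents=['N']
commit J: parents=['B']
commit L: parents=['A']
commit N: parents=['L']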